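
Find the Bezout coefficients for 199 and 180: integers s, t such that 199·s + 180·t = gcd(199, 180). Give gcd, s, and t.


Euclidean algorithm on (199, 180) — divide until remainder is 0:
  199 = 1 · 180 + 19
  180 = 9 · 19 + 9
  19 = 2 · 9 + 1
  9 = 9 · 1 + 0
gcd(199, 180) = 1.
Track Bezout coefficients alongside the remainders: start with r₀ = 199 = a·1 + b·0 (s = 1, t = 0) and r₁ = 180 = a·0 + b·1 (s = 0, t = 1); each new remainder r_{k+1} = r_{k-1} − q_k·r_k inherits s_{k+1} = s_{k-1} − q_k·s_k, t_{k+1} = t_{k-1} − q_k·t_k, so r_k = a·s_k + b·t_k at every step:
  q = 1: r = 19, s = 1 − 1·0 = 1, t = 0 − 1·1 = -1  (check: 199·1 + 180·(-1) = 19)
  q = 9: r = 9, s = 0 − 9·1 = -9, t = 1 − 9·(-1) = 10  (check: 199·(-9) + 180·10 = 9)
  q = 2: r = 1, s = 1 − 2·(-9) = 19, t = -1 − 2·10 = -21  (check: 199·19 + 180·(-21) = 1)
The row with r = 1 (the gcd) gives the Bezout coefficients s = 19, t = -21.
Result: 199 · (19) + 180 · (-21) = 1.

gcd(199, 180) = 1; s = 19, t = -21 (check: 199·19 + 180·(-21) = 1).


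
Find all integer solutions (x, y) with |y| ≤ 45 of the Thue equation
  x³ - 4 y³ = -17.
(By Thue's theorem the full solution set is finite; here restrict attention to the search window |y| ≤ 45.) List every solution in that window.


The equation is x³ - 4y³ = -17. For fixed y, x³ = 4·y³ − 17, so a solution requires the RHS to be a perfect cube.
Strategy: iterate y from -45 to 45, compute RHS = 4·y³ − 17, and check whether it is a (positive or negative) perfect cube.
Check small values of y:
  y = 0: RHS = -17 is not a perfect cube.
  y = 1: RHS = -13 is not a perfect cube.
  y = -1: RHS = -21 is not a perfect cube.
  y = 2: RHS = 15 is not a perfect cube.
  y = -2: RHS = -49 is not a perfect cube.
  y = 3: RHS = 91 is not a perfect cube.
  y = -3: RHS = -125 = (-5)³ ⇒ x = -5 works.
Continuing the search up to |y| = 45 finds no further solutions beyond those listed.
Collected solutions: (-5, -3).

Solutions (with |y| ≤ 45): (-5, -3).


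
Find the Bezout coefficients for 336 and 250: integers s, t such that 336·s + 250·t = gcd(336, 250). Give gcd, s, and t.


Euclidean algorithm on (336, 250) — divide until remainder is 0:
  336 = 1 · 250 + 86
  250 = 2 · 86 + 78
  86 = 1 · 78 + 8
  78 = 9 · 8 + 6
  8 = 1 · 6 + 2
  6 = 3 · 2 + 0
gcd(336, 250) = 2.
Track Bezout coefficients alongside the remainders: start with r₀ = 336 = a·1 + b·0 (s = 1, t = 0) and r₁ = 250 = a·0 + b·1 (s = 0, t = 1); each new remainder r_{k+1} = r_{k-1} − q_k·r_k inherits s_{k+1} = s_{k-1} − q_k·s_k, t_{k+1} = t_{k-1} − q_k·t_k, so r_k = a·s_k + b·t_k at every step:
  q = 1: r = 86, s = 1 − 1·0 = 1, t = 0 − 1·1 = -1  (check: 336·1 + 250·(-1) = 86)
  q = 2: r = 78, s = 0 − 2·1 = -2, t = 1 − 2·(-1) = 3  (check: 336·(-2) + 250·3 = 78)
  q = 1: r = 8, s = 1 − 1·(-2) = 3, t = -1 − 1·3 = -4  (check: 336·3 + 250·(-4) = 8)
  q = 9: r = 6, s = -2 − 9·3 = -29, t = 3 − 9·(-4) = 39  (check: 336·(-29) + 250·39 = 6)
  q = 1: r = 2, s = 3 − 1·(-29) = 32, t = -4 − 1·39 = -43  (check: 336·32 + 250·(-43) = 2)
The row with r = 2 (the gcd) gives the Bezout coefficients s = 32, t = -43.
Result: 336 · (32) + 250 · (-43) = 2.

gcd(336, 250) = 2; s = 32, t = -43 (check: 336·32 + 250·(-43) = 2).


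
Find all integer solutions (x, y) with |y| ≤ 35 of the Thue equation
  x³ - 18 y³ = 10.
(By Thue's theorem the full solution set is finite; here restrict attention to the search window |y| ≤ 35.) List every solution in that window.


The equation is x³ - 18y³ = 10. For fixed y, x³ = 18·y³ + 10, so a solution requires the RHS to be a perfect cube.
Strategy: iterate y from -35 to 35, compute RHS = 18·y³ + 10, and check whether it is a (positive or negative) perfect cube.
Check small values of y:
  y = 0: RHS = 10 is not a perfect cube.
  y = 1: RHS = 28 is not a perfect cube.
  y = -1: RHS = -8 = (-2)³ ⇒ x = -2 works.
  y = 2: RHS = 154 is not a perfect cube.
  y = -2: RHS = -134 is not a perfect cube.
  y = 3: RHS = 496 is not a perfect cube.
  y = -3: RHS = -476 is not a perfect cube.
Continuing the search up to |y| = 35 finds no further solutions beyond those listed.
Collected solutions: (-2, -1).

Solutions (with |y| ≤ 35): (-2, -1).


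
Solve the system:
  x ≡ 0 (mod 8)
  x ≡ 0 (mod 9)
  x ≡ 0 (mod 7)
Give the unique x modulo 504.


Moduli 8, 9, 7 are pairwise coprime; by CRT there is a unique solution modulo M = 8 · 9 · 7 = 504.
Solve pairwise, accumulating the modulus:
  Start with x ≡ 0 (mod 8).
  Combine with x ≡ 0 (mod 9): since gcd(8, 9) = 1, we get a unique residue mod 72.
    Write x = 0 + 8·t and substitute into x ≡ 0 (mod 9): 8·t ≡ 0 − 0 = 0 (mod 9).
    The inverse of 8 mod 9 is 8 (since 8·8 = 64 = 7·9 + 1), so t ≡ 8·0 = 0 ≡ 0 (mod 9).
    Then x = 0 + 8·0 = 0, valid modulo lcm(8, 9) = 72: x ≡ 0 (mod 72).
  Combine with x ≡ 0 (mod 7): since gcd(72, 7) = 1, we get a unique residue mod 504.
    Write x = 0 + 72·t and substitute into x ≡ 0 (mod 7): 72·t ≡ 0 − 0 = 0 (mod 7).
    Reduce coefficients mod 7: 2·t ≡ 0 (mod 7).
    The inverse of 2 mod 7 is 4 (since 2·4 = 8 = 1·7 + 1), so t ≡ 4·0 = 0 ≡ 0 (mod 7).
    Then x = 0 + 72·0 = 0, valid modulo lcm(72, 7) = 504: x ≡ 0 (mod 504).
Verify: 0 mod 8 = 0 ✓, 0 mod 9 = 0 ✓, 0 mod 7 = 0 ✓.

x ≡ 0 (mod 504).


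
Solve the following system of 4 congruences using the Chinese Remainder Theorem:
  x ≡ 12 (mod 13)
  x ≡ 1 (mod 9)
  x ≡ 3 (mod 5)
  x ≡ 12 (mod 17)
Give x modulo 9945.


Product of moduli M = 13 · 9 · 5 · 17 = 9945.
Merge one congruence at a time:
  Start: x ≡ 12 (mod 13).
  Combine with x ≡ 1 (mod 9); new modulus lcm = 117.
    Write x = 12 + 13·t and substitute into x ≡ 1 (mod 9): 13·t ≡ 1 − 12 = -11 (mod 9).
    Reduce coefficients mod 9: 4·t ≡ 7 (mod 9).
    The inverse of 4 mod 9 is 7 (since 4·7 = 28 = 3·9 + 1), so t ≡ 7·7 = 49 ≡ 4 (mod 9).
    Then x = 12 + 13·4 = 64, valid modulo lcm(13, 9) = 117: x ≡ 64 (mod 117).
  Combine with x ≡ 3 (mod 5); new modulus lcm = 585.
    Write x = 64 + 117·t and substitute into x ≡ 3 (mod 5): 117·t ≡ 3 − 64 = -61 (mod 5).
    Reduce coefficients mod 5: 2·t ≡ 4 (mod 5).
    The inverse of 2 mod 5 is 3 (since 2·3 = 6 = 1·5 + 1), so t ≡ 3·4 = 12 ≡ 2 (mod 5).
    Then x = 64 + 117·2 = 298, valid modulo lcm(117, 5) = 585: x ≡ 298 (mod 585).
  Combine with x ≡ 12 (mod 17); new modulus lcm = 9945.
    Write x = 298 + 585·t and substitute into x ≡ 12 (mod 17): 585·t ≡ 12 − 298 = -286 (mod 17).
    Reduce coefficients mod 17: 7·t ≡ 3 (mod 17).
    The inverse of 7 mod 17 is 5 (since 7·5 = 35 = 2·17 + 1), so t ≡ 5·3 = 15 ≡ 15 (mod 17).
    Then x = 298 + 585·15 = 9073, valid modulo lcm(585, 17) = 9945: x ≡ 9073 (mod 9945).
Verify against each original: 9073 mod 13 = 12, 9073 mod 9 = 1, 9073 mod 5 = 3, 9073 mod 17 = 12.

x ≡ 9073 (mod 9945).


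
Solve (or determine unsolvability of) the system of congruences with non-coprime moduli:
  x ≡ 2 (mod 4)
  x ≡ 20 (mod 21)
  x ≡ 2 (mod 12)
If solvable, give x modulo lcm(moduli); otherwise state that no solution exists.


Moduli 4, 21, 12 are not pairwise coprime, so CRT works modulo lcm(m_i) when all pairwise compatibility conditions hold.
Pairwise compatibility: gcd(m_i, m_j) must divide a_i - a_j for every pair.
Merge one congruence at a time:
  Start: x ≡ 2 (mod 4).
  Combine with x ≡ 20 (mod 21): gcd(4, 21) = 1; 20 - 2 = 18, which IS divisible by 1, so compatible.
    Write x = 2 + 4·t and substitute into x ≡ 20 (mod 21): 4·t ≡ 20 − 2 = 18 (mod 21).
    The inverse of 4 mod 21 is 16 (since 4·16 = 64 = 3·21 + 1), so t ≡ 16·18 = 288 ≡ 15 (mod 21).
    Then x = 2 + 4·15 = 62, valid modulo lcm(4, 21) = 84: x ≡ 62 (mod 84).
  Combine with x ≡ 2 (mod 12): gcd(84, 12) = 12; 2 - 62 = -60, which IS divisible by 12, so compatible.
    Write x = 62 + 84·t and substitute into x ≡ 2 (mod 12): 84·t ≡ 2 − 62 = -60 (mod 12).
    Divide the congruence (and modulus) by g = 12: 7·t ≡ -5 (mod 1).
    Modulo 1 every t works; take t = 0.
    Then x = 62 + 84·0 = 62, valid modulo lcm(84, 12) = 84: x ≡ 62 (mod 84).
Verify: 62 mod 4 = 2, 62 mod 21 = 20, 62 mod 12 = 2.

x ≡ 62 (mod 84).


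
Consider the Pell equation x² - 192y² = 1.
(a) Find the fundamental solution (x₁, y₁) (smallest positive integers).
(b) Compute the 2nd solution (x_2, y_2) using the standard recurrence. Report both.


Step 1: Find the fundamental solution (x₁, y₁) of x² - 192y² = 1.
  Expand √192 as a continued fraction. a₀ = ⌊√192⌋ = 13; iterate m_{k+1} = d_k·a_k − m_k, d_{k+1} = (192 − m_{k+1}²)/d_k, a_{k+1} = ⌊(a₀ + m_{k+1})/d_{k+1}⌋ (starting m₀ = 0, d₀ = 1), with convergents p_k = a_k·p_{k-1} + p_{k-2}, q_k = a_k·q_{k-1} + q_{k-2} (p₋₁ = 1, q₋₁ = 0):
  k = 0: a₀ = 13; p₀/q₀ = 13/1; p₀² − 192·q₀² = 169 − 192 = -23.
  k = 1: m = 13, d = 23, a = ⌊(13 + 13)/23⌋ = 1; p/q = (1·13 + 1)/(1·1 + 0) = 14/1; p² − 192·q² = 196 − 192 = 4.
  k = 2: m = 10, d = 4, a = ⌊(13 + 10)/4⌋ = 5; p/q = (5·14 + 13)/(5·1 + 1) = 83/6; p² − 192·q² = 6889 − 6912 = -23.
  k = 3: m = 10, d = 23, a = ⌊(13 + 10)/23⌋ = 1; p/q = (1·83 + 14)/(1·6 + 1) = 97/7; p² − 192·q² = 9409 − 9408 = 1.
  The first convergent with p² − 192·q² = 1 gives the fundamental solution (x₁, y₁) = (97, 7).
Step 2: Apply the recurrence (x_{n+1}, y_{n+1}) = (x₁x_n + 192y₁y_n, x₁y_n + y₁x_n) repeatedly.
  From (x_1, y_1) = (97, 7): x_2 = 97·97 + 192·7·7 = 18817; y_2 = 97·7 + 7·97 = 1358.
Step 3: Verify x_2² - 192·y_2² = 354079489 - 354079488 = 1 (should be 1). ✓

(x_1, y_1) = (97, 7); (x_2, y_2) = (18817, 1358).


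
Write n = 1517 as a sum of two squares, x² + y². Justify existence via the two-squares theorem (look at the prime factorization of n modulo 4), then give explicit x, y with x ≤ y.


Step 1: Factor n = 1517 = 37 · 41.
Step 2: Check the mod-4 condition on each prime factor: 37 ≡ 1 (mod 4), exponent 1; 41 ≡ 1 (mod 4), exponent 1.
All primes ≡ 3 (mod 4) appear to even exponent (or don't appear), so by the two-squares theorem n IS expressible as a sum of two squares.
Step 3: Build a representation. Here n = 37 · 41 is a product of primes ≡ 1 (mod 4). Each prime p ≡ 1 (mod 4) is itself a sum of two squares; find a² by testing p − a² for a perfect square:
  37: 37 − 1² = 36 = 6² ⇒ 37 = 1² + 6².
  41: 41 − 1² = 40, 41 − 2² = 37, 41 − 3² = 32, 41 − 4² = 25 = 5² ⇒ 41 = 4² + 5².
  Combine using the Brahmagupta–Fibonacci identity (a² + b²)(c² + d²) = (ac − bd)² + (ad + bc)² = (ac + bd)² + (ad − bc)²:
  37 · 41 = 1517: from (1² + 6²)(4² + 5²), take (1·4 − 6·5, 1·5 + 6·4) = (4 − 30, 5 + 24) = (-26, 29); dropping signs (only squares matter) gives (26, 29); check 26² + 29² = 676 + 841 = 1517 ✓.
Step 4: Order so x ≤ y and verify: 26² + 29² = 676 + 841 = 1517 = n. ✓

n = 1517 = 26² + 29² (one valid representation with x ≤ y).


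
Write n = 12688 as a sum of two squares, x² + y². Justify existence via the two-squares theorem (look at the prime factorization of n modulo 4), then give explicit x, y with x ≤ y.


Step 1: Factor n = 12688 = 2^4 · 13 · 61.
Step 2: Check the mod-4 condition on each prime factor: 2 = 2 (special); 13 ≡ 1 (mod 4), exponent 1; 61 ≡ 1 (mod 4), exponent 1.
All primes ≡ 3 (mod 4) appear to even exponent (or don't appear), so by the two-squares theorem n IS expressible as a sum of two squares.
Step 3: Build a representation. Group n = k² · m with k = 4 and m = 13 · 61 = 793 (a product of primes ≡ 1 (mod 4)); a representation of m scales to one of n via (k·x)² + (k·y)² = k²(x² + y²). Each prime p ≡ 1 (mod 4) is itself a sum of two squares; find a² by testing p − a² for a perfect square:
  13: 13 − 1² = 12, 13 − 2² = 9 = 3² ⇒ 13 = 2² + 3².
  61: 61 − 1² = 60, 61 − 2² = 57, 61 − 3² = 52, 61 − 4² = 45, 61 − 5² = 36 = 6² ⇒ 61 = 5² + 6².
  Combine using the Brahmagupta–Fibonacci identity (a² + b²)(c² + d²) = (ac − bd)² + (ad + bc)² = (ac + bd)² + (ad − bc)²:
  13 · 61 = 793: from (2² + 3²)(5² + 6²), take (2·5 − 3·6, 2·6 + 3·5) = (10 − 18, 12 + 15) = (-8, 27); dropping signs (only squares matter) gives (8, 27); check 8² + 27² = 64 + 729 = 793 ✓.
  Scale by k = 4: (4·8, 4·27) = (32, 108).
Step 4: Order so x ≤ y and verify: 32² + 108² = 1024 + 11664 = 12688 = n. ✓

n = 12688 = 32² + 108² (one valid representation with x ≤ y).


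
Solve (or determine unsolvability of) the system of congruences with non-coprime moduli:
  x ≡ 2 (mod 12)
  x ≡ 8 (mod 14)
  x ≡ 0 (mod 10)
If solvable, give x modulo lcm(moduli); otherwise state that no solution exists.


Moduli 12, 14, 10 are not pairwise coprime, so CRT works modulo lcm(m_i) when all pairwise compatibility conditions hold.
Pairwise compatibility: gcd(m_i, m_j) must divide a_i - a_j for every pair.
Merge one congruence at a time:
  Start: x ≡ 2 (mod 12).
  Combine with x ≡ 8 (mod 14): gcd(12, 14) = 2; 8 - 2 = 6, which IS divisible by 2, so compatible.
    Write x = 2 + 12·t and substitute into x ≡ 8 (mod 14): 12·t ≡ 8 − 2 = 6 (mod 14).
    Divide the congruence (and modulus) by g = 2: 6·t ≡ 3 (mod 7).
    The inverse of 6 mod 7 is 6 (since 6·6 = 36 = 5·7 + 1), so t ≡ 6·3 = 18 ≡ 4 (mod 7).
    Then x = 2 + 12·4 = 50, valid modulo lcm(12, 14) = 84: x ≡ 50 (mod 84).
  Combine with x ≡ 0 (mod 10): gcd(84, 10) = 2; 0 - 50 = -50, which IS divisible by 2, so compatible.
    Write x = 50 + 84·t and substitute into x ≡ 0 (mod 10): 84·t ≡ 0 − 50 = -50 (mod 10).
    Divide the congruence (and modulus) by g = 2: 42·t ≡ -25 (mod 5).
    Reduce coefficients mod 5: 2·t ≡ 0 (mod 5).
    The inverse of 2 mod 5 is 3 (since 2·3 = 6 = 1·5 + 1), so t ≡ 3·0 = 0 ≡ 0 (mod 5).
    Then x = 50 + 84·0 = 50, valid modulo lcm(84, 10) = 420: x ≡ 50 (mod 420).
Verify: 50 mod 12 = 2, 50 mod 14 = 8, 50 mod 10 = 0.

x ≡ 50 (mod 420).


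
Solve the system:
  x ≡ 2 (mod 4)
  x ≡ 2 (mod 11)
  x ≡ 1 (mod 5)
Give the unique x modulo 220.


Moduli 4, 11, 5 are pairwise coprime; by CRT there is a unique solution modulo M = 4 · 11 · 5 = 220.
Solve pairwise, accumulating the modulus:
  Start with x ≡ 2 (mod 4).
  Combine with x ≡ 2 (mod 11): since gcd(4, 11) = 1, we get a unique residue mod 44.
    Write x = 2 + 4·t and substitute into x ≡ 2 (mod 11): 4·t ≡ 2 − 2 = 0 (mod 11).
    The inverse of 4 mod 11 is 3 (since 4·3 = 12 = 1·11 + 1), so t ≡ 3·0 = 0 ≡ 0 (mod 11).
    Then x = 2 + 4·0 = 2, valid modulo lcm(4, 11) = 44: x ≡ 2 (mod 44).
  Combine with x ≡ 1 (mod 5): since gcd(44, 5) = 1, we get a unique residue mod 220.
    Write x = 2 + 44·t and substitute into x ≡ 1 (mod 5): 44·t ≡ 1 − 2 = -1 (mod 5).
    Reduce coefficients mod 5: 4·t ≡ 4 (mod 5).
    The inverse of 4 mod 5 is 4 (since 4·4 = 16 = 3·5 + 1), so t ≡ 4·4 = 16 ≡ 1 (mod 5).
    Then x = 2 + 44·1 = 46, valid modulo lcm(44, 5) = 220: x ≡ 46 (mod 220).
Verify: 46 mod 4 = 2 ✓, 46 mod 11 = 2 ✓, 46 mod 5 = 1 ✓.

x ≡ 46 (mod 220).


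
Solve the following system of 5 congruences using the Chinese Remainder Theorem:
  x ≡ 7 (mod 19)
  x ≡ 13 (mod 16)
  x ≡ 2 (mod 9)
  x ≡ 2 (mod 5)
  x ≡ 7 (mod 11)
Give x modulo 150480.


Product of moduli M = 19 · 16 · 9 · 5 · 11 = 150480.
Merge one congruence at a time:
  Start: x ≡ 7 (mod 19).
  Combine with x ≡ 13 (mod 16); new modulus lcm = 304.
    Write x = 7 + 19·t and substitute into x ≡ 13 (mod 16): 19·t ≡ 13 − 7 = 6 (mod 16).
    Reduce coefficients mod 16: 3·t ≡ 6 (mod 16).
    The inverse of 3 mod 16 is 11 (since 3·11 = 33 = 2·16 + 1), so t ≡ 11·6 = 66 ≡ 2 (mod 16).
    Then x = 7 + 19·2 = 45, valid modulo lcm(19, 16) = 304: x ≡ 45 (mod 304).
  Combine with x ≡ 2 (mod 9); new modulus lcm = 2736.
    Write x = 45 + 304·t and substitute into x ≡ 2 (mod 9): 304·t ≡ 2 − 45 = -43 (mod 9).
    Reduce coefficients mod 9: 7·t ≡ 2 (mod 9).
    The inverse of 7 mod 9 is 4 (since 7·4 = 28 = 3·9 + 1), so t ≡ 4·2 = 8 ≡ 8 (mod 9).
    Then x = 45 + 304·8 = 2477, valid modulo lcm(304, 9) = 2736: x ≡ 2477 (mod 2736).
  Combine with x ≡ 2 (mod 5); new modulus lcm = 13680.
    Write x = 2477 + 2736·t and substitute into x ≡ 2 (mod 5): 2736·t ≡ 2 − 2477 = -2475 (mod 5).
    Reduce coefficients mod 5: 1·t ≡ 0 (mod 5).
    So t ≡ 0 (mod 5).
    Then x = 2477 + 2736·0 = 2477, valid modulo lcm(2736, 5) = 13680: x ≡ 2477 (mod 13680).
  Combine with x ≡ 7 (mod 11); new modulus lcm = 150480.
    Write x = 2477 + 13680·t and substitute into x ≡ 7 (mod 11): 13680·t ≡ 7 − 2477 = -2470 (mod 11).
    Reduce coefficients mod 11: 7·t ≡ 5 (mod 11).
    The inverse of 7 mod 11 is 8 (since 7·8 = 56 = 5·11 + 1), so t ≡ 8·5 = 40 ≡ 7 (mod 11).
    Then x = 2477 + 13680·7 = 98237, valid modulo lcm(13680, 11) = 150480: x ≡ 98237 (mod 150480).
Verify against each original: 98237 mod 19 = 7, 98237 mod 16 = 13, 98237 mod 9 = 2, 98237 mod 5 = 2, 98237 mod 11 = 7.

x ≡ 98237 (mod 150480).


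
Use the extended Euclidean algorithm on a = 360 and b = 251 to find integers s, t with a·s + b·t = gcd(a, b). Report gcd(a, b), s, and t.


Euclidean algorithm on (360, 251) — divide until remainder is 0:
  360 = 1 · 251 + 109
  251 = 2 · 109 + 33
  109 = 3 · 33 + 10
  33 = 3 · 10 + 3
  10 = 3 · 3 + 1
  3 = 3 · 1 + 0
gcd(360, 251) = 1.
Track Bezout coefficients alongside the remainders: start with r₀ = 360 = a·1 + b·0 (s = 1, t = 0) and r₁ = 251 = a·0 + b·1 (s = 0, t = 1); each new remainder r_{k+1} = r_{k-1} − q_k·r_k inherits s_{k+1} = s_{k-1} − q_k·s_k, t_{k+1} = t_{k-1} − q_k·t_k, so r_k = a·s_k + b·t_k at every step:
  q = 1: r = 109, s = 1 − 1·0 = 1, t = 0 − 1·1 = -1  (check: 360·1 + 251·(-1) = 109)
  q = 2: r = 33, s = 0 − 2·1 = -2, t = 1 − 2·(-1) = 3  (check: 360·(-2) + 251·3 = 33)
  q = 3: r = 10, s = 1 − 3·(-2) = 7, t = -1 − 3·3 = -10  (check: 360·7 + 251·(-10) = 10)
  q = 3: r = 3, s = -2 − 3·7 = -23, t = 3 − 3·(-10) = 33  (check: 360·(-23) + 251·33 = 3)
  q = 3: r = 1, s = 7 − 3·(-23) = 76, t = -10 − 3·33 = -109  (check: 360·76 + 251·(-109) = 1)
The row with r = 1 (the gcd) gives the Bezout coefficients s = 76, t = -109.
Result: 360 · (76) + 251 · (-109) = 1.

gcd(360, 251) = 1; s = 76, t = -109 (check: 360·76 + 251·(-109) = 1).


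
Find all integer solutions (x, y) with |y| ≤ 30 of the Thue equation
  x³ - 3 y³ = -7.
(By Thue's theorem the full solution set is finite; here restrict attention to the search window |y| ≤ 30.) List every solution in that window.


The equation is x³ - 3y³ = -7. For fixed y, x³ = 3·y³ − 7, so a solution requires the RHS to be a perfect cube.
Strategy: iterate y from -30 to 30, compute RHS = 3·y³ − 7, and check whether it is a (positive or negative) perfect cube.
Check small values of y:
  y = 0: RHS = -7 is not a perfect cube.
  y = 1: RHS = -4 is not a perfect cube.
  y = -1: RHS = -10 is not a perfect cube.
  y = 2: RHS = 17 is not a perfect cube.
  y = -2: RHS = -31 is not a perfect cube.
  y = 3: RHS = 74 is not a perfect cube.
  y = -3: RHS = -88 is not a perfect cube.
Continuing the search up to |y| = 30 finds no solutions either.
No (x, y) in the scanned range satisfies the equation.

No integer solutions with |y| ≤ 30.


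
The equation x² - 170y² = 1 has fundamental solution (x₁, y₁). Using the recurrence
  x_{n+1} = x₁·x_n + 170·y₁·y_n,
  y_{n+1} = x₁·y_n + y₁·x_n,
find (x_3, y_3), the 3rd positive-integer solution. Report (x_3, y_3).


Step 1: Find the fundamental solution (x₁, y₁) of x² - 170y² = 1.
  Expand √170 as a continued fraction. a₀ = ⌊√170⌋ = 13; iterate m_{k+1} = d_k·a_k − m_k, d_{k+1} = (170 − m_{k+1}²)/d_k, a_{k+1} = ⌊(a₀ + m_{k+1})/d_{k+1}⌋ (starting m₀ = 0, d₀ = 1), with convergents p_k = a_k·p_{k-1} + p_{k-2}, q_k = a_k·q_{k-1} + q_{k-2} (p₋₁ = 1, q₋₁ = 0):
  k = 0: a₀ = 13; p₀/q₀ = 13/1; p₀² − 170·q₀² = 169 − 170 = -1.
  k = 1: m = 13, d = 1, a = ⌊(13 + 13)/1⌋ = 26; p/q = (26·13 + 1)/(26·1 + 0) = 339/26; p² − 170·q² = 114921 − 114920 = 1.
  The first convergent with p² − 170·q² = 1 gives the fundamental solution (x₁, y₁) = (339, 26).
Step 2: Apply the recurrence (x_{n+1}, y_{n+1}) = (x₁x_n + 170y₁y_n, x₁y_n + y₁x_n) repeatedly.
  From (x_1, y_1) = (339, 26): x_2 = 339·339 + 170·26·26 = 229841; y_2 = 339·26 + 26·339 = 17628.
  From (x_2, y_2) = (229841, 17628): x_3 = 339·229841 + 170·26·17628 = 155831859; y_3 = 339·17628 + 26·229841 = 11951758.
Step 3: Verify x_3² - 170·y_3² = 24283568279395881 - 24283568279395880 = 1 (should be 1). ✓

(x_1, y_1) = (339, 26); (x_3, y_3) = (155831859, 11951758).


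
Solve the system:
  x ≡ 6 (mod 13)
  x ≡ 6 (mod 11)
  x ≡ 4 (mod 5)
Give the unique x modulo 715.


Moduli 13, 11, 5 are pairwise coprime; by CRT there is a unique solution modulo M = 13 · 11 · 5 = 715.
Solve pairwise, accumulating the modulus:
  Start with x ≡ 6 (mod 13).
  Combine with x ≡ 6 (mod 11): since gcd(13, 11) = 1, we get a unique residue mod 143.
    Write x = 6 + 13·t and substitute into x ≡ 6 (mod 11): 13·t ≡ 6 − 6 = 0 (mod 11).
    Reduce coefficients mod 11: 2·t ≡ 0 (mod 11).
    The inverse of 2 mod 11 is 6 (since 2·6 = 12 = 1·11 + 1), so t ≡ 6·0 = 0 ≡ 0 (mod 11).
    Then x = 6 + 13·0 = 6, valid modulo lcm(13, 11) = 143: x ≡ 6 (mod 143).
  Combine with x ≡ 4 (mod 5): since gcd(143, 5) = 1, we get a unique residue mod 715.
    Write x = 6 + 143·t and substitute into x ≡ 4 (mod 5): 143·t ≡ 4 − 6 = -2 (mod 5).
    Reduce coefficients mod 5: 3·t ≡ 3 (mod 5).
    The inverse of 3 mod 5 is 2 (since 3·2 = 6 = 1·5 + 1), so t ≡ 2·3 = 6 ≡ 1 (mod 5).
    Then x = 6 + 143·1 = 149, valid modulo lcm(143, 5) = 715: x ≡ 149 (mod 715).
Verify: 149 mod 13 = 6 ✓, 149 mod 11 = 6 ✓, 149 mod 5 = 4 ✓.

x ≡ 149 (mod 715).


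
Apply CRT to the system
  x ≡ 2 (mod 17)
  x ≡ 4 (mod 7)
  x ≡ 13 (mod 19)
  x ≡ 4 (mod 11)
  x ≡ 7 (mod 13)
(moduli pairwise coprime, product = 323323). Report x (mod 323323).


Product of moduli M = 17 · 7 · 19 · 11 · 13 = 323323.
Merge one congruence at a time:
  Start: x ≡ 2 (mod 17).
  Combine with x ≡ 4 (mod 7); new modulus lcm = 119.
    Write x = 2 + 17·t and substitute into x ≡ 4 (mod 7): 17·t ≡ 4 − 2 = 2 (mod 7).
    Reduce coefficients mod 7: 3·t ≡ 2 (mod 7).
    The inverse of 3 mod 7 is 5 (since 3·5 = 15 = 2·7 + 1), so t ≡ 5·2 = 10 ≡ 3 (mod 7).
    Then x = 2 + 17·3 = 53, valid modulo lcm(17, 7) = 119: x ≡ 53 (mod 119).
  Combine with x ≡ 13 (mod 19); new modulus lcm = 2261.
    Write x = 53 + 119·t and substitute into x ≡ 13 (mod 19): 119·t ≡ 13 − 53 = -40 (mod 19).
    Reduce coefficients mod 19: 5·t ≡ 17 (mod 19).
    The inverse of 5 mod 19 is 4 (since 5·4 = 20 = 1·19 + 1), so t ≡ 4·17 = 68 ≡ 11 (mod 19).
    Then x = 53 + 119·11 = 1362, valid modulo lcm(119, 19) = 2261: x ≡ 1362 (mod 2261).
  Combine with x ≡ 4 (mod 11); new modulus lcm = 24871.
    Write x = 1362 + 2261·t and substitute into x ≡ 4 (mod 11): 2261·t ≡ 4 − 1362 = -1358 (mod 11).
    Reduce coefficients mod 11: 6·t ≡ 6 (mod 11).
    The inverse of 6 mod 11 is 2 (since 6·2 = 12 = 1·11 + 1), so t ≡ 2·6 = 12 ≡ 1 (mod 11).
    Then x = 1362 + 2261·1 = 3623, valid modulo lcm(2261, 11) = 24871: x ≡ 3623 (mod 24871).
  Combine with x ≡ 7 (mod 13); new modulus lcm = 323323.
    Write x = 3623 + 24871·t and substitute into x ≡ 7 (mod 13): 24871·t ≡ 7 − 3623 = -3616 (mod 13).
    Reduce coefficients mod 13: 2·t ≡ 11 (mod 13).
    The inverse of 2 mod 13 is 7 (since 2·7 = 14 = 1·13 + 1), so t ≡ 7·11 = 77 ≡ 12 (mod 13).
    Then x = 3623 + 24871·12 = 302075, valid modulo lcm(24871, 13) = 323323: x ≡ 302075 (mod 323323).
Verify against each original: 302075 mod 17 = 2, 302075 mod 7 = 4, 302075 mod 19 = 13, 302075 mod 11 = 4, 302075 mod 13 = 7.

x ≡ 302075 (mod 323323).


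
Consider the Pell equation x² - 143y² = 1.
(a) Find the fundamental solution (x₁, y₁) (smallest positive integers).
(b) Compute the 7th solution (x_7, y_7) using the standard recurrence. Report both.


Step 1: Find the fundamental solution (x₁, y₁) of x² - 143y² = 1.
  Expand √143 as a continued fraction. a₀ = ⌊√143⌋ = 11; iterate m_{k+1} = d_k·a_k − m_k, d_{k+1} = (143 − m_{k+1}²)/d_k, a_{k+1} = ⌊(a₀ + m_{k+1})/d_{k+1}⌋ (starting m₀ = 0, d₀ = 1), with convergents p_k = a_k·p_{k-1} + p_{k-2}, q_k = a_k·q_{k-1} + q_{k-2} (p₋₁ = 1, q₋₁ = 0):
  k = 0: a₀ = 11; p₀/q₀ = 11/1; p₀² − 143·q₀² = 121 − 143 = -22.
  k = 1: m = 11, d = 22, a = ⌊(11 + 11)/22⌋ = 1; p/q = (1·11 + 1)/(1·1 + 0) = 12/1; p² − 143·q² = 144 − 143 = 1.
  The first convergent with p² − 143·q² = 1 gives the fundamental solution (x₁, y₁) = (12, 1).
Step 2: Apply the recurrence (x_{n+1}, y_{n+1}) = (x₁x_n + 143y₁y_n, x₁y_n + y₁x_n) repeatedly.
  From (x_1, y_1) = (12, 1): x_2 = 12·12 + 143·1·1 = 287; y_2 = 12·1 + 1·12 = 24.
  From (x_2, y_2) = (287, 24): x_3 = 12·287 + 143·1·24 = 6876; y_3 = 12·24 + 1·287 = 575.
  From (x_3, y_3) = (6876, 575): x_4 = 12·6876 + 143·1·575 = 164737; y_4 = 12·575 + 1·6876 = 13776.
  From (x_4, y_4) = (164737, 13776): x_5 = 12·164737 + 143·1·13776 = 3946812; y_5 = 12·13776 + 1·164737 = 330049.
  From (x_5, y_5) = (3946812, 330049): x_6 = 12·3946812 + 143·1·330049 = 94558751; y_6 = 12·330049 + 1·3946812 = 7907400.
  From (x_6, y_6) = (94558751, 7907400): x_7 = 12·94558751 + 143·1·7907400 = 2265463212; y_7 = 12·7907400 + 1·94558751 = 189447551.
Step 3: Verify x_7² - 143·y_7² = 5132323564925356944 - 5132323564925356943 = 1 (should be 1). ✓

(x_1, y_1) = (12, 1); (x_7, y_7) = (2265463212, 189447551).


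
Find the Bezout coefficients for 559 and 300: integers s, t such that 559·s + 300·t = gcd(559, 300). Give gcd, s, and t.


Euclidean algorithm on (559, 300) — divide until remainder is 0:
  559 = 1 · 300 + 259
  300 = 1 · 259 + 41
  259 = 6 · 41 + 13
  41 = 3 · 13 + 2
  13 = 6 · 2 + 1
  2 = 2 · 1 + 0
gcd(559, 300) = 1.
Track Bezout coefficients alongside the remainders: start with r₀ = 559 = a·1 + b·0 (s = 1, t = 0) and r₁ = 300 = a·0 + b·1 (s = 0, t = 1); each new remainder r_{k+1} = r_{k-1} − q_k·r_k inherits s_{k+1} = s_{k-1} − q_k·s_k, t_{k+1} = t_{k-1} − q_k·t_k, so r_k = a·s_k + b·t_k at every step:
  q = 1: r = 259, s = 1 − 1·0 = 1, t = 0 − 1·1 = -1  (check: 559·1 + 300·(-1) = 259)
  q = 1: r = 41, s = 0 − 1·1 = -1, t = 1 − 1·(-1) = 2  (check: 559·(-1) + 300·2 = 41)
  q = 6: r = 13, s = 1 − 6·(-1) = 7, t = -1 − 6·2 = -13  (check: 559·7 + 300·(-13) = 13)
  q = 3: r = 2, s = -1 − 3·7 = -22, t = 2 − 3·(-13) = 41  (check: 559·(-22) + 300·41 = 2)
  q = 6: r = 1, s = 7 − 6·(-22) = 139, t = -13 − 6·41 = -259  (check: 559·139 + 300·(-259) = 1)
The row with r = 1 (the gcd) gives the Bezout coefficients s = 139, t = -259.
Result: 559 · (139) + 300 · (-259) = 1.

gcd(559, 300) = 1; s = 139, t = -259 (check: 559·139 + 300·(-259) = 1).


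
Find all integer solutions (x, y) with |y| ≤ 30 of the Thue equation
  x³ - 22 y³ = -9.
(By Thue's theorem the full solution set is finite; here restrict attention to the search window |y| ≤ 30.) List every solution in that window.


The equation is x³ - 22y³ = -9. For fixed y, x³ = 22·y³ − 9, so a solution requires the RHS to be a perfect cube.
Strategy: iterate y from -30 to 30, compute RHS = 22·y³ − 9, and check whether it is a (positive or negative) perfect cube.
Check small values of y:
  y = 0: RHS = -9 is not a perfect cube.
  y = 1: RHS = 13 is not a perfect cube.
  y = -1: RHS = -31 is not a perfect cube.
  y = 2: RHS = 167 is not a perfect cube.
  y = -2: RHS = -185 is not a perfect cube.
  y = 3: RHS = 585 is not a perfect cube.
  y = -3: RHS = -603 is not a perfect cube.
Continuing the search up to |y| = 30 finds no solutions either.
No (x, y) in the scanned range satisfies the equation.

No integer solutions with |y| ≤ 30.


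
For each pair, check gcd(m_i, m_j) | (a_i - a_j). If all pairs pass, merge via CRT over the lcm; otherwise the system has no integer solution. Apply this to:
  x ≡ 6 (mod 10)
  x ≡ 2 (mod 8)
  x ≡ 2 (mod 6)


Moduli 10, 8, 6 are not pairwise coprime, so CRT works modulo lcm(m_i) when all pairwise compatibility conditions hold.
Pairwise compatibility: gcd(m_i, m_j) must divide a_i - a_j for every pair.
Merge one congruence at a time:
  Start: x ≡ 6 (mod 10).
  Combine with x ≡ 2 (mod 8): gcd(10, 8) = 2; 2 - 6 = -4, which IS divisible by 2, so compatible.
    Write x = 6 + 10·t and substitute into x ≡ 2 (mod 8): 10·t ≡ 2 − 6 = -4 (mod 8).
    Divide the congruence (and modulus) by g = 2: 5·t ≡ -2 (mod 4).
    Reduce coefficients mod 4: 1·t ≡ 2 (mod 4).
    So t ≡ 2 (mod 4).
    Then x = 6 + 10·2 = 26, valid modulo lcm(10, 8) = 40: x ≡ 26 (mod 40).
  Combine with x ≡ 2 (mod 6): gcd(40, 6) = 2; 2 - 26 = -24, which IS divisible by 2, so compatible.
    Write x = 26 + 40·t and substitute into x ≡ 2 (mod 6): 40·t ≡ 2 − 26 = -24 (mod 6).
    Divide the congruence (and modulus) by g = 2: 20·t ≡ -12 (mod 3).
    Reduce coefficients mod 3: 2·t ≡ 0 (mod 3).
    The inverse of 2 mod 3 is 2 (since 2·2 = 4 = 1·3 + 1), so t ≡ 2·0 = 0 ≡ 0 (mod 3).
    Then x = 26 + 40·0 = 26, valid modulo lcm(40, 6) = 120: x ≡ 26 (mod 120).
Verify: 26 mod 10 = 6, 26 mod 8 = 2, 26 mod 6 = 2.

x ≡ 26 (mod 120).


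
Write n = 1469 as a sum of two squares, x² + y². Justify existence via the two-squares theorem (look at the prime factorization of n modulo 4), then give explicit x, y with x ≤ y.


Step 1: Factor n = 1469 = 13 · 113.
Step 2: Check the mod-4 condition on each prime factor: 13 ≡ 1 (mod 4), exponent 1; 113 ≡ 1 (mod 4), exponent 1.
All primes ≡ 3 (mod 4) appear to even exponent (or don't appear), so by the two-squares theorem n IS expressible as a sum of two squares.
Step 3: Build a representation. Here n = 13 · 113 is a product of primes ≡ 1 (mod 4). Each prime p ≡ 1 (mod 4) is itself a sum of two squares; find a² by testing p − a² for a perfect square:
  13: 13 − 1² = 12, 13 − 2² = 9 = 3² ⇒ 13 = 2² + 3².
  113: 113 − 1² = 112, 113 − 2² = 109, 113 − 3² = 104, 113 − 4² = 97, 113 − 5² = 88, 113 − 6² = 77, 113 − 7² = 64 = 8² ⇒ 113 = 7² + 8².
  Combine using the Brahmagupta–Fibonacci identity (a² + b²)(c² + d²) = (ac − bd)² + (ad + bc)² = (ac + bd)² + (ad − bc)²:
  13 · 113 = 1469: from (2² + 3²)(7² + 8²), take (2·7 − 3·8, 2·8 + 3·7) = (14 − 24, 16 + 21) = (-10, 37); dropping signs (only squares matter) gives (10, 37); check 10² + 37² = 100 + 1369 = 1469 ✓.
Step 4: Order so x ≤ y and verify: 10² + 37² = 100 + 1369 = 1469 = n. ✓

n = 1469 = 10² + 37² (one valid representation with x ≤ y).


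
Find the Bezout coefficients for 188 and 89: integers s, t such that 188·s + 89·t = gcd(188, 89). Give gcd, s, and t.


Euclidean algorithm on (188, 89) — divide until remainder is 0:
  188 = 2 · 89 + 10
  89 = 8 · 10 + 9
  10 = 1 · 9 + 1
  9 = 9 · 1 + 0
gcd(188, 89) = 1.
Track Bezout coefficients alongside the remainders: start with r₀ = 188 = a·1 + b·0 (s = 1, t = 0) and r₁ = 89 = a·0 + b·1 (s = 0, t = 1); each new remainder r_{k+1} = r_{k-1} − q_k·r_k inherits s_{k+1} = s_{k-1} − q_k·s_k, t_{k+1} = t_{k-1} − q_k·t_k, so r_k = a·s_k + b·t_k at every step:
  q = 2: r = 10, s = 1 − 2·0 = 1, t = 0 − 2·1 = -2  (check: 188·1 + 89·(-2) = 10)
  q = 8: r = 9, s = 0 − 8·1 = -8, t = 1 − 8·(-2) = 17  (check: 188·(-8) + 89·17 = 9)
  q = 1: r = 1, s = 1 − 1·(-8) = 9, t = -2 − 1·17 = -19  (check: 188·9 + 89·(-19) = 1)
The row with r = 1 (the gcd) gives the Bezout coefficients s = 9, t = -19.
Result: 188 · (9) + 89 · (-19) = 1.

gcd(188, 89) = 1; s = 9, t = -19 (check: 188·9 + 89·(-19) = 1).


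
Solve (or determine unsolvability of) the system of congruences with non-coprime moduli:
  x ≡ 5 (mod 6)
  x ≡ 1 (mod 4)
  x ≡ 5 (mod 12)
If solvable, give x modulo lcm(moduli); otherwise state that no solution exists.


Moduli 6, 4, 12 are not pairwise coprime, so CRT works modulo lcm(m_i) when all pairwise compatibility conditions hold.
Pairwise compatibility: gcd(m_i, m_j) must divide a_i - a_j for every pair.
Merge one congruence at a time:
  Start: x ≡ 5 (mod 6).
  Combine with x ≡ 1 (mod 4): gcd(6, 4) = 2; 1 - 5 = -4, which IS divisible by 2, so compatible.
    Write x = 5 + 6·t and substitute into x ≡ 1 (mod 4): 6·t ≡ 1 − 5 = -4 (mod 4).
    Divide the congruence (and modulus) by g = 2: 3·t ≡ -2 (mod 2).
    Reduce coefficients mod 2: 1·t ≡ 0 (mod 2).
    So t ≡ 0 (mod 2).
    Then x = 5 + 6·0 = 5, valid modulo lcm(6, 4) = 12: x ≡ 5 (mod 12).
  Combine with x ≡ 5 (mod 12): gcd(12, 12) = 12; 5 - 5 = 0, which IS divisible by 12, so compatible.
    Write x = 5 + 12·t and substitute into x ≡ 5 (mod 12): 12·t ≡ 5 − 5 = 0 (mod 12).
    Divide the congruence (and modulus) by g = 12: 1·t ≡ 0 (mod 1).
    Modulo 1 every t works; take t = 0.
    Then x = 5 + 12·0 = 5, valid modulo lcm(12, 12) = 12: x ≡ 5 (mod 12).
Verify: 5 mod 6 = 5, 5 mod 4 = 1, 5 mod 12 = 5.

x ≡ 5 (mod 12).


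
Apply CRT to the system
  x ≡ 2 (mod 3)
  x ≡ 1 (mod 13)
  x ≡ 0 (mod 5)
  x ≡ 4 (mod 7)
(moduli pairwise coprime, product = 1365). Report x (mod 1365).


Product of moduli M = 3 · 13 · 5 · 7 = 1365.
Merge one congruence at a time:
  Start: x ≡ 2 (mod 3).
  Combine with x ≡ 1 (mod 13); new modulus lcm = 39.
    Write x = 2 + 3·t and substitute into x ≡ 1 (mod 13): 3·t ≡ 1 − 2 = -1 (mod 13).
    Reduce coefficients mod 13: 3·t ≡ 12 (mod 13).
    The inverse of 3 mod 13 is 9 (since 3·9 = 27 = 2·13 + 1), so t ≡ 9·12 = 108 ≡ 4 (mod 13).
    Then x = 2 + 3·4 = 14, valid modulo lcm(3, 13) = 39: x ≡ 14 (mod 39).
  Combine with x ≡ 0 (mod 5); new modulus lcm = 195.
    Write x = 14 + 39·t and substitute into x ≡ 0 (mod 5): 39·t ≡ 0 − 14 = -14 (mod 5).
    Reduce coefficients mod 5: 4·t ≡ 1 (mod 5).
    The inverse of 4 mod 5 is 4 (since 4·4 = 16 = 3·5 + 1), so t ≡ 4·1 = 4 ≡ 4 (mod 5).
    Then x = 14 + 39·4 = 170, valid modulo lcm(39, 5) = 195: x ≡ 170 (mod 195).
  Combine with x ≡ 4 (mod 7); new modulus lcm = 1365.
    Write x = 170 + 195·t and substitute into x ≡ 4 (mod 7): 195·t ≡ 4 − 170 = -166 (mod 7).
    Reduce coefficients mod 7: 6·t ≡ 2 (mod 7).
    The inverse of 6 mod 7 is 6 (since 6·6 = 36 = 5·7 + 1), so t ≡ 6·2 = 12 ≡ 5 (mod 7).
    Then x = 170 + 195·5 = 1145, valid modulo lcm(195, 7) = 1365: x ≡ 1145 (mod 1365).
Verify against each original: 1145 mod 3 = 2, 1145 mod 13 = 1, 1145 mod 5 = 0, 1145 mod 7 = 4.

x ≡ 1145 (mod 1365).


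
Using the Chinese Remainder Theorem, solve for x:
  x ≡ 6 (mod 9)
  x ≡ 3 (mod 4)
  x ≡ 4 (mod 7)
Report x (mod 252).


Moduli 9, 4, 7 are pairwise coprime; by CRT there is a unique solution modulo M = 9 · 4 · 7 = 252.
Solve pairwise, accumulating the modulus:
  Start with x ≡ 6 (mod 9).
  Combine with x ≡ 3 (mod 4): since gcd(9, 4) = 1, we get a unique residue mod 36.
    Write x = 6 + 9·t and substitute into x ≡ 3 (mod 4): 9·t ≡ 3 − 6 = -3 (mod 4).
    Reduce coefficients mod 4: 1·t ≡ 1 (mod 4).
    So t ≡ 1 (mod 4).
    Then x = 6 + 9·1 = 15, valid modulo lcm(9, 4) = 36: x ≡ 15 (mod 36).
  Combine with x ≡ 4 (mod 7): since gcd(36, 7) = 1, we get a unique residue mod 252.
    Write x = 15 + 36·t and substitute into x ≡ 4 (mod 7): 36·t ≡ 4 − 15 = -11 (mod 7).
    Reduce coefficients mod 7: 1·t ≡ 3 (mod 7).
    So t ≡ 3 (mod 7).
    Then x = 15 + 36·3 = 123, valid modulo lcm(36, 7) = 252: x ≡ 123 (mod 252).
Verify: 123 mod 9 = 6 ✓, 123 mod 4 = 3 ✓, 123 mod 7 = 4 ✓.

x ≡ 123 (mod 252).


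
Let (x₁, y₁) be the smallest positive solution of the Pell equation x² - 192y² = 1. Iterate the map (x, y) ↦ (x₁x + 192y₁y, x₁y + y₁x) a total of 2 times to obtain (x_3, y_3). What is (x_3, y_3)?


Step 1: Find the fundamental solution (x₁, y₁) of x² - 192y² = 1.
  Expand √192 as a continued fraction. a₀ = ⌊√192⌋ = 13; iterate m_{k+1} = d_k·a_k − m_k, d_{k+1} = (192 − m_{k+1}²)/d_k, a_{k+1} = ⌊(a₀ + m_{k+1})/d_{k+1}⌋ (starting m₀ = 0, d₀ = 1), with convergents p_k = a_k·p_{k-1} + p_{k-2}, q_k = a_k·q_{k-1} + q_{k-2} (p₋₁ = 1, q₋₁ = 0):
  k = 0: a₀ = 13; p₀/q₀ = 13/1; p₀² − 192·q₀² = 169 − 192 = -23.
  k = 1: m = 13, d = 23, a = ⌊(13 + 13)/23⌋ = 1; p/q = (1·13 + 1)/(1·1 + 0) = 14/1; p² − 192·q² = 196 − 192 = 4.
  k = 2: m = 10, d = 4, a = ⌊(13 + 10)/4⌋ = 5; p/q = (5·14 + 13)/(5·1 + 1) = 83/6; p² − 192·q² = 6889 − 6912 = -23.
  k = 3: m = 10, d = 23, a = ⌊(13 + 10)/23⌋ = 1; p/q = (1·83 + 14)/(1·6 + 1) = 97/7; p² − 192·q² = 9409 − 9408 = 1.
  The first convergent with p² − 192·q² = 1 gives the fundamental solution (x₁, y₁) = (97, 7).
Step 2: Apply the recurrence (x_{n+1}, y_{n+1}) = (x₁x_n + 192y₁y_n, x₁y_n + y₁x_n) repeatedly.
  From (x_1, y_1) = (97, 7): x_2 = 97·97 + 192·7·7 = 18817; y_2 = 97·7 + 7·97 = 1358.
  From (x_2, y_2) = (18817, 1358): x_3 = 97·18817 + 192·7·1358 = 3650401; y_3 = 97·1358 + 7·18817 = 263445.
Step 3: Verify x_3² - 192·y_3² = 13325427460801 - 13325427460800 = 1 (should be 1). ✓

(x_1, y_1) = (97, 7); (x_3, y_3) = (3650401, 263445).


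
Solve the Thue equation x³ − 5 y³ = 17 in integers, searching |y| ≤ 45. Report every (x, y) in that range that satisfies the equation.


The equation is x³ - 5y³ = 17. For fixed y, x³ = 5·y³ + 17, so a solution requires the RHS to be a perfect cube.
Strategy: iterate y from -45 to 45, compute RHS = 5·y³ + 17, and check whether it is a (positive or negative) perfect cube.
Check small values of y:
  y = 0: RHS = 17 is not a perfect cube.
  y = 1: RHS = 22 is not a perfect cube.
  y = -1: RHS = 12 is not a perfect cube.
  y = 2: RHS = 57 is not a perfect cube.
  y = -2: RHS = -23 is not a perfect cube.
  y = 3: RHS = 152 is not a perfect cube.
  y = -3: RHS = -118 is not a perfect cube.
Continuing the search up to |y| = 45 finds no solutions either.
No (x, y) in the scanned range satisfies the equation.

No integer solutions with |y| ≤ 45.


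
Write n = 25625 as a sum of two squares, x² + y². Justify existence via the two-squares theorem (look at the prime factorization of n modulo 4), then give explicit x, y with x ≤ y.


Step 1: Factor n = 25625 = 5^4 · 41.
Step 2: Check the mod-4 condition on each prime factor: 5 ≡ 1 (mod 4), exponent 4; 41 ≡ 1 (mod 4), exponent 1.
All primes ≡ 3 (mod 4) appear to even exponent (or don't appear), so by the two-squares theorem n IS expressible as a sum of two squares.
Step 3: Build a representation. Group n = k² · m with k = 5 and m = 5 · 5 · 41 = 1025 (a product of primes ≡ 1 (mod 4)); a representation of m scales to one of n via (k·x)² + (k·y)² = k²(x² + y²). Each prime p ≡ 1 (mod 4) is itself a sum of two squares; find a² by testing p − a² for a perfect square:
  5: 5 − 1² = 4 = 2² ⇒ 5 = 1² + 2².
  41: 41 − 1² = 40, 41 − 2² = 37, 41 − 3² = 32, 41 − 4² = 25 = 5² ⇒ 41 = 4² + 5².
  Combine using the Brahmagupta–Fibonacci identity (a² + b²)(c² + d²) = (ac − bd)² + (ad + bc)² = (ac + bd)² + (ad − bc)²:
  5 · 5 = 25: from (1² + 2²)(1² + 2²), take (1·1 − 2·2, 1·2 + 2·1) = (1 − 4, 2 + 2) = (-3, 4); dropping signs (only squares matter) gives (3, 4); check 3² + 4² = 9 + 16 = 25 ✓.
  25 · 41 = 1025: from (3² + 4²)(4² + 5²), take (3·4 − 4·5, 3·5 + 4·4) = (12 − 20, 15 + 16) = (-8, 31); dropping signs (only squares matter) gives (8, 31); check 8² + 31² = 64 + 961 = 1025 ✓.
  Scale by k = 5: (5·8, 5·31) = (40, 155).
Step 4: Order so x ≤ y and verify: 40² + 155² = 1600 + 24025 = 25625 = n. ✓

n = 25625 = 40² + 155² (one valid representation with x ≤ y).
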